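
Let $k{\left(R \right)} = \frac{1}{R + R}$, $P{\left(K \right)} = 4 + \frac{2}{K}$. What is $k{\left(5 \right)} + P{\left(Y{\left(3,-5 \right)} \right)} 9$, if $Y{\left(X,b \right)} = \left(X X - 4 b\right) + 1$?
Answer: $\frac{367}{10} \approx 36.7$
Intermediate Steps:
$Y{\left(X,b \right)} = 1 + X^{2} - 4 b$ ($Y{\left(X,b \right)} = \left(X^{2} - 4 b\right) + 1 = 1 + X^{2} - 4 b$)
$k{\left(R \right)} = \frac{1}{2 R}$
$k{\left(5 \right)} + P{\left(Y{\left(3,-5 \right)} \right)} 9 = \frac{1}{2 \cdot 5} + \left(4 + \frac{2}{1 + 3^{2} - -20}\right) 9 = \frac{1}{2} \cdot \frac{1}{5} + \left(4 + \frac{2}{1 + 9 + 20}\right) 9 = \frac{1}{10} + \left(4 + \frac{2}{30}\right) 9 = \frac{1}{10} + \left(4 + 2 \cdot \frac{1}{30}\right) 9 = \frac{1}{10} + \left(4 + \frac{1}{15}\right) 9 = \frac{1}{10} + \frac{61}{15} \cdot 9 = \frac{1}{10} + \frac{183}{5} = \frac{367}{10}$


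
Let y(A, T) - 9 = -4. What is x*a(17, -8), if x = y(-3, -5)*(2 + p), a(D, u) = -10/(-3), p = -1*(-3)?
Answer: 250/3 ≈ 83.333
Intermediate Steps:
y(A, T) = 5 (y(A, T) = 9 - 4 = 5)
p = 3
a(D, u) = 10/3 (a(D, u) = -10*(-⅓) = 10/3)
x = 25 (x = 5*(2 + 3) = 5*5 = 25)
x*a(17, -8) = 25*(10/3) = 250/3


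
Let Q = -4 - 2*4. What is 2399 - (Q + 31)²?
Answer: 2038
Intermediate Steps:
Q = -12 (Q = -4 - 8 = -12)
2399 - (Q + 31)² = 2399 - (-12 + 31)² = 2399 - 1*19² = 2399 - 1*361 = 2399 - 361 = 2038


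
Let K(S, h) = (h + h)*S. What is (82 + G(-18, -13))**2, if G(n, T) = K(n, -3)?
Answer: 36100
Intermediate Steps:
K(S, h) = 2*S*h (K(S, h) = (2*h)*S = 2*S*h)
G(n, T) = -6*n (G(n, T) = 2*n*(-3) = -6*n)
(82 + G(-18, -13))**2 = (82 - 6*(-18))**2 = (82 + 108)**2 = 190**2 = 36100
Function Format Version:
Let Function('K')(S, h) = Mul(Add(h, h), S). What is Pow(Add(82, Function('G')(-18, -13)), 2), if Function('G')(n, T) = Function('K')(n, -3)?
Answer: 36100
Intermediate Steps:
Function('K')(S, h) = Mul(2, S, h) (Function('K')(S, h) = Mul(Mul(2, h), S) = Mul(2, S, h))
Function('G')(n, T) = Mul(-6, n) (Function('G')(n, T) = Mul(2, n, -3) = Mul(-6, n))
Pow(Add(82, Function('G')(-18, -13)), 2) = Pow(Add(82, Mul(-6, -18)), 2) = Pow(Add(82, 108), 2) = Pow(190, 2) = 36100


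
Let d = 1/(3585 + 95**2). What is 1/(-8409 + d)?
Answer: -12610/106037489 ≈ -0.00011892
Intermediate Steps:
d = 1/12610 (d = 1/(3585 + 9025) = 1/12610 ≈ 7.9302e-5)
1/(-8409 + d) = 1/(-8409 + 1/12610) = 1/(-106037489/12610) = -12610/106037489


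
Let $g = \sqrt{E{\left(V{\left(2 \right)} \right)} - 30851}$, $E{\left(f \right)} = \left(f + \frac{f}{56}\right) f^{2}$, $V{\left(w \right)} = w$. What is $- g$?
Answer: $- \frac{10 i \sqrt{15113}}{7} \approx - 175.62 i$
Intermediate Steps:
$E{\left(f \right)} = \frac{57 f^{3}}{56}$ ($E{\left(f \right)} = \left(f + f \frac{1}{56}\right) f^{2} = \left(f + \frac{f}{56}\right) f^{2} = \frac{57 f}{56} f^{2} = \frac{57 f^{3}}{56}$)
$g = \frac{10 i \sqrt{15113}}{7}$ ($g = \sqrt{\frac{57 \cdot 2^{3}}{56} - 30851} = \sqrt{\frac{57}{56} \cdot 8 - 30851} = \sqrt{\frac{57}{7} - 30851} = \sqrt{- \frac{215900}{7}} = \frac{10 i \sqrt{15113}}{7} \approx 175.62 i$)
$- g = - \frac{10 i \sqrt{15113}}{7}$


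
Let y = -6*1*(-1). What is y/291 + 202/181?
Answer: 19956/17557 ≈ 1.1366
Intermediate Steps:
y = 6 (y = -6*(-1) = 6)
y/291 + 202/181 = 6/291 + 202/181 = 6*(1/291) + 202*(1/181) = 2/97 + 202/181 = 19956/17557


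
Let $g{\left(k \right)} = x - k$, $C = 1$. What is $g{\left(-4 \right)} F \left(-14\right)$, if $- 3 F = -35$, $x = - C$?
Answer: $-490$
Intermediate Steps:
$x = -1$ ($x = \left(-1\right) 1 = -1$)
$g{\left(k \right)} = -1 - k$
$F = \frac{35}{3}$ ($F = \left(- \frac{1}{3}\right) \left(-35\right) = \frac{35}{3} \approx 11.667$)
$g{\left(-4 \right)} F \left(-14\right) = \left(-1 - -4\right) \frac{35}{3} \left(-14\right) = \left(-1 + 4\right) \frac{35}{3} \left(-14\right) = 3 \cdot \frac{35}{3} \left(-14\right) = 35 \left(-14\right) = -490$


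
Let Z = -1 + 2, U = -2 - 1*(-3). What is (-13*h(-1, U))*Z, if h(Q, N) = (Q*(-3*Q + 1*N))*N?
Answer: 52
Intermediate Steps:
U = 1 (U = -2 + 3 = 1)
h(Q, N) = N*Q*(N - 3*Q) (h(Q, N) = (Q*(-3*Q + N))*N = (Q*(N - 3*Q))*N = N*Q*(N - 3*Q))
Z = 1
(-13*h(-1, U))*Z = -13*(-1)*(1 - 3*(-1))*1 = -13*(-1)*(1 + 3)*1 = -13*(-1)*4*1 = -13*(-4)*1 = 52*1 = 52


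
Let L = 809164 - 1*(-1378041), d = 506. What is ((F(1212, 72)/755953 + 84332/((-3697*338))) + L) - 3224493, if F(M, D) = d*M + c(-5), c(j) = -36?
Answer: -489925441213033002/472314142729 ≈ -1.0373e+6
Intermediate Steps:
L = 2187205 (L = 809164 + 1378041 = 2187205)
F(M, D) = -36 + 506*M (F(M, D) = 506*M - 36 = -36 + 506*M)
((F(1212, 72)/755953 + 84332/((-3697*338))) + L) - 3224493 = (((-36 + 506*1212)/755953 + 84332/((-3697*338))) + 2187205) - 3224493 = (((-36 + 613272)*(1/755953) + 84332/(-1249586)) + 2187205) - 3224493 = ((613236*(1/755953) + 84332*(-1/1249586)) + 2187205) - 3224493 = ((613236/755953 - 42166/624793) + 2187205) - 3224493 = (351270045950/472314142729 + 2187205) - 3224493 = 1033048205817628395/472314142729 - 3224493 = -489925441213033002/472314142729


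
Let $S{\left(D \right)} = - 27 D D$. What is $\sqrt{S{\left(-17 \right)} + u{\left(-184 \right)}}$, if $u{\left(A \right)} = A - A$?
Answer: $51 i \sqrt{3} \approx 88.335 i$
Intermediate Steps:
$u{\left(A \right)} = 0$
$S{\left(D \right)} = - 27 D^{2}$
$\sqrt{S{\left(-17 \right)} + u{\left(-184 \right)}} = \sqrt{- 27 \left(-17\right)^{2} + 0} = \sqrt{\left(-27\right) 289 + 0} = \sqrt{-7803 + 0} = \sqrt{-7803} = 51 i \sqrt{3}$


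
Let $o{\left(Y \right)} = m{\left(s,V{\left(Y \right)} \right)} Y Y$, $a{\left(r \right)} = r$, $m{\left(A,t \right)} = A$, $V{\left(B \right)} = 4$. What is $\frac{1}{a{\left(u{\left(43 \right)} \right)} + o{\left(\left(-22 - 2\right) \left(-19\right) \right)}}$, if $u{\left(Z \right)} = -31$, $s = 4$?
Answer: $\frac{1}{831713} \approx 1.2023 \cdot 10^{-6}$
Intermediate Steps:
$o{\left(Y \right)} = 4 Y^{2}$ ($o{\left(Y \right)} = 4 Y Y = 4 Y^{2}$)
$\frac{1}{a{\left(u{\left(43 \right)} \right)} + o{\left(\left(-22 - 2\right) \left(-19\right) \right)}} = \frac{1}{-31 + 4 \left(\left(-22 - 2\right) \left(-19\right)\right)^{2}} = \frac{1}{-31 + 4 \left(\left(-24\right) \left(-19\right)\right)^{2}} = \frac{1}{-31 + 4 \cdot 456^{2}} = \frac{1}{-31 + 4 \cdot 207936} = \frac{1}{-31 + 831744} = \frac{1}{831713}$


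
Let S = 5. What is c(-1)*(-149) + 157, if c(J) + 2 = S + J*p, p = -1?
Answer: -439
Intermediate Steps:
c(J) = 3 - J (c(J) = -2 + (5 + J*(-1)) = -2 + (5 - J) = 3 - J)
c(-1)*(-149) + 157 = (3 - 1*(-1))*(-149) + 157 = (3 + 1)*(-149) + 157 = 4*(-149) + 157 = -596 + 157 = -439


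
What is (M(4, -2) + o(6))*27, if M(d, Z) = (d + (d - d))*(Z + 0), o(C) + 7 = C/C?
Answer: -378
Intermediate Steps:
o(C) = -6 (o(C) = -7 + C/C = -7 + 1 = -6)
M(d, Z) = Z*d (M(d, Z) = (d + 0)*Z = d*Z = Z*d)
(M(4, -2) + o(6))*27 = (-2*4 - 6)*27 = (-8 - 6)*27 = -14*27 = -378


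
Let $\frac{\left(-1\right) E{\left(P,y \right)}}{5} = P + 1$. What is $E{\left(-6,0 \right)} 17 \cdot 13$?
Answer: $5525$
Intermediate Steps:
$E{\left(P,y \right)} = -5 - 5 P$ ($E{\left(P,y \right)} = - 5 \left(P + 1\right) = - 5 \left(1 + P\right) = -5 - 5 P$)
$E{\left(-6,0 \right)} 17 \cdot 13 = \left(-5 - -30\right) 17 \cdot 13 = \left(-5 + 30\right) 17 \cdot 13 = 25 \cdot 17 \cdot 13 = 425 \cdot 13 = 5525$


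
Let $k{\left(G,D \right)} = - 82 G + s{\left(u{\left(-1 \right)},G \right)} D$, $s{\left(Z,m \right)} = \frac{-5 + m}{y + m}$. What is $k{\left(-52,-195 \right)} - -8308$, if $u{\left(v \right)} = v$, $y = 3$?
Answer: $\frac{604913}{49} \approx 12345.0$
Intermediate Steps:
$s{\left(Z,m \right)} = \frac{-5 + m}{3 + m}$
$k{\left(G,D \right)} = - 82 G + \frac{D \left(-5 + G\right)}{3 + G}$ ($k{\left(G,D \right)} = - 82 G + \frac{-5 + G}{3 + G} D = - 82 G + \frac{D \left(-5 + G\right)}{3 + G}$)
$k{\left(-52,-195 \right)} - -8308 = \frac{- 195 \left(-5 - 52\right) - - 4264 \left(3 - 52\right)}{3 - 52} - -8308 = \frac{\left(-195\right) \left(-57\right) - \left(-4264\right) \left(-49\right)}{-49} + 8308 = - \frac{11115 - 208936}{49} + 8308 = \left(- \frac{1}{49}\right) \left(-197821\right) + 8308 = \frac{197821}{49} + 8308 = \frac{604913}{49}$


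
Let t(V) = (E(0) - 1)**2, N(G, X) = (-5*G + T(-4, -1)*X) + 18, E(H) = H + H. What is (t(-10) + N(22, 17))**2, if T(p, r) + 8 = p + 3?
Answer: 59536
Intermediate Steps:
T(p, r) = -5 + p (T(p, r) = -8 + (p + 3) = -8 + (3 + p) = -5 + p)
E(H) = 2*H
N(G, X) = 18 - 9*X - 5*G (N(G, X) = (-5*G + (-5 - 4)*X) + 18 = (-5*G - 9*X) + 18 = (-9*X - 5*G) + 18 = 18 - 9*X - 5*G)
t(V) = 1 (t(V) = (2*0 - 1)**2 = (0 - 1)**2 = (-1)**2 = 1)
(t(-10) + N(22, 17))**2 = (1 + (18 - 9*17 - 5*22))**2 = (1 + (18 - 153 - 110))**2 = (1 - 245)**2 = (-244)**2 = 59536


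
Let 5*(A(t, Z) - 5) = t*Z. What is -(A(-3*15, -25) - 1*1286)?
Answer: 1056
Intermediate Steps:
A(t, Z) = 5 + Z*t/5 (A(t, Z) = 5 + (t*Z)/5 = 5 + (Z*t)/5 = 5 + Z*t/5)
-(A(-3*15, -25) - 1*1286) = -((5 + (⅕)*(-25)*(-3*15)) - 1*1286) = -((5 + (⅕)*(-25)*(-45)) - 1286) = -((5 + 225) - 1286) = -(230 - 1286) = -1*(-1056) = 1056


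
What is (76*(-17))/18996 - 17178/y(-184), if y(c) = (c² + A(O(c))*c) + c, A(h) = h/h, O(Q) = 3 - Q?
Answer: -6599639/11359608 ≈ -0.58097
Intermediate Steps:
A(h) = 1
y(c) = c² + 2*c (y(c) = (c² + 1*c) + c = (c² + c) + c = (c + c²) + c = c² + 2*c)
(76*(-17))/18996 - 17178/y(-184) = (76*(-17))/18996 - 17178*(-1/(184*(2 - 184))) = -1292*1/18996 - 17178/((-184*(-182))) = -323/4749 - 17178/33488 = -323/4749 - 17178*1/33488 = -323/4749 - 1227/2392 = -6599639/11359608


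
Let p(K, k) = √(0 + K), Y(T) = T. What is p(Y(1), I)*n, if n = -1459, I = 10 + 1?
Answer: -1459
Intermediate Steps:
I = 11
p(K, k) = √K
p(Y(1), I)*n = √1*(-1459) = 1*(-1459) = -1459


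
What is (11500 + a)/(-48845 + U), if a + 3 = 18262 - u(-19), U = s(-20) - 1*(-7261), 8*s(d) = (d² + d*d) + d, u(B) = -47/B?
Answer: -1130748/1576487 ≈ -0.71726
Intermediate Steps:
s(d) = d²/4 + d/8 (s(d) = ((d² + d*d) + d)/8 = ((d² + d²) + d)/8 = (2*d² + d)/8 = (d + 2*d²)/8 = d²/4 + d/8)
U = 14717/2 (U = (⅛)*(-20)*(1 + 2*(-20)) - 1*(-7261) = (⅛)*(-20)*(1 - 40) + 7261 = (⅛)*(-20)*(-39) + 7261 = 195/2 + 7261 = 14717/2 ≈ 7358.5)
a = 346874/19 (a = -3 + (18262 - (-47)/(-19)) = -3 + (18262 - (-47)*(-1)/19) = -3 + (18262 - 1*47/19) = -3 + (18262 - 47/19) = -3 + 346931/19 = 346874/19 ≈ 18257.)
(11500 + a)/(-48845 + U) = (11500 + 346874/19)/(-48845 + 14717/2) = 565374/(19*(-82973/2)) = (565374/19)*(-2/82973) = -1130748/1576487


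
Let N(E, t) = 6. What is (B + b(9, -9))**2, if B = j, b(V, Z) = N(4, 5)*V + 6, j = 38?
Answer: 9604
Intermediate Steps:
b(V, Z) = 6 + 6*V (b(V, Z) = 6*V + 6 = 6 + 6*V)
B = 38
(B + b(9, -9))**2 = (38 + (6 + 6*9))**2 = (38 + (6 + 54))**2 = (38 + 60)**2 = 98**2 = 9604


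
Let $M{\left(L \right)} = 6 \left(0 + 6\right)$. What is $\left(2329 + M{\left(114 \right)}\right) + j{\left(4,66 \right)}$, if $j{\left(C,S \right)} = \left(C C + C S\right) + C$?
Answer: $2649$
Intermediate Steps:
$M{\left(L \right)} = 36$ ($M{\left(L \right)} = 6 \cdot 6 = 36$)
$j{\left(C,S \right)} = C + C^{2} + C S$ ($j{\left(C,S \right)} = \left(C^{2} + C S\right) + C = C + C^{2} + C S$)
$\left(2329 + M{\left(114 \right)}\right) + j{\left(4,66 \right)} = \left(2329 + 36\right) + 4 \left(1 + 4 + 66\right) = 2365 + 4 \cdot 71 = 2365 + 284 = 2649$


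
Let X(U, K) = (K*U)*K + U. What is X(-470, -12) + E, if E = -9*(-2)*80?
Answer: -66710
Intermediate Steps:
X(U, K) = U + U*K² (X(U, K) = U*K² + U = U + U*K²)
E = 1440 (E = 18*80 = 1440)
X(-470, -12) + E = -470*(1 + (-12)²) + 1440 = -470*(1 + 144) + 1440 = -470*145 + 1440 = -68150 + 1440 = -66710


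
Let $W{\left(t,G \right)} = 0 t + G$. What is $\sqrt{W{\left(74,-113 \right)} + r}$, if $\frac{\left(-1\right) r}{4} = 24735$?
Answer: $i \sqrt{99053} \approx 314.73 i$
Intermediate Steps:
$r = -98940$ ($r = \left(-4\right) 24735 = -98940$)
$W{\left(t,G \right)} = G$ ($W{\left(t,G \right)} = 0 + G = G$)
$\sqrt{W{\left(74,-113 \right)} + r} = \sqrt{-113 - 98940} = \sqrt{-99053} = i \sqrt{99053}$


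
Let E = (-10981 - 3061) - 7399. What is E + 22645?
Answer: 1204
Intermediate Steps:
E = -21441 (E = -14042 - 7399 = -21441)
E + 22645 = -21441 + 22645 = 1204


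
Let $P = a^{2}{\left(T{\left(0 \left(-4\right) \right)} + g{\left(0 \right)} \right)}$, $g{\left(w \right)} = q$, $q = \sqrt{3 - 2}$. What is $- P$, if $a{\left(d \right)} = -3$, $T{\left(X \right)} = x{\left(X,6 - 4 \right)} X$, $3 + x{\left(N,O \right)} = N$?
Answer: $-9$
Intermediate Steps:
$x{\left(N,O \right)} = -3 + N$
$q = 1$ ($q = \sqrt{1} = 1$)
$g{\left(w \right)} = 1$
$T{\left(X \right)} = X \left(-3 + X\right)$ ($T{\left(X \right)} = \left(-3 + X\right) X = X \left(-3 + X\right)$)
$P = 9$ ($P = \left(-3\right)^{2} = 9$)
$- P = \left(-1\right) 9 = -9$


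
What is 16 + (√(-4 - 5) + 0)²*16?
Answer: -128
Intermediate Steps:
16 + (√(-4 - 5) + 0)²*16 = 16 + (√(-9) + 0)²*16 = 16 + (3*I + 0)²*16 = 16 + (3*I)²*16 = 16 - 9*16 = 16 - 144 = -128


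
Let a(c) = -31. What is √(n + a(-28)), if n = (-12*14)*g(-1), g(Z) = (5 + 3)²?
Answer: I*√10783 ≈ 103.84*I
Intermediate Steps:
g(Z) = 64 (g(Z) = 8² = 64)
n = -10752 (n = -12*14*64 = -168*64 = -10752)
√(n + a(-28)) = √(-10752 - 31) = √(-10783) = I*√10783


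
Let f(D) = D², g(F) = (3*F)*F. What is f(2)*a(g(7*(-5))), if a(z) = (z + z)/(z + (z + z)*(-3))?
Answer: -8/5 ≈ -1.6000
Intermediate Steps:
g(F) = 3*F²
a(z) = -⅖ (a(z) = (2*z)/(z + (2*z)*(-3)) = (2*z)/(z - 6*z) = (2*z)/((-5*z)) = (2*z)*(-1/(5*z)) = -⅖)
f(2)*a(g(7*(-5))) = 2²*(-⅖) = 4*(-⅖) = -8/5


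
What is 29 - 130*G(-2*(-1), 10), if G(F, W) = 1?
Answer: -101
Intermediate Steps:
29 - 130*G(-2*(-1), 10) = 29 - 130*1 = 29 - 130 = -101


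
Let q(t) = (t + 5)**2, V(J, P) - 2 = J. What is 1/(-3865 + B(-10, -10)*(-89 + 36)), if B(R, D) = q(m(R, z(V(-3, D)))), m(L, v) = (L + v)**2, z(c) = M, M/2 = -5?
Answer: -1/8697190 ≈ -1.1498e-7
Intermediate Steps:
M = -10 (M = 2*(-5) = -10)
V(J, P) = 2 + J
z(c) = -10
q(t) = (5 + t)**2
B(R, D) = (5 + (-10 + R)**2)**2 (B(R, D) = (5 + (R - 10)**2)**2 = (5 + (-10 + R)**2)**2)
1/(-3865 + B(-10, -10)*(-89 + 36)) = 1/(-3865 + (5 + (-10 - 10)**2)**2*(-89 + 36)) = 1/(-3865 + (5 + (-20)**2)**2*(-53)) = 1/(-3865 + (5 + 400)**2*(-53)) = 1/(-3865 + 405**2*(-53)) = 1/(-3865 + 164025*(-53)) = 1/(-3865 - 8693325) = 1/(-8697190) = -1/8697190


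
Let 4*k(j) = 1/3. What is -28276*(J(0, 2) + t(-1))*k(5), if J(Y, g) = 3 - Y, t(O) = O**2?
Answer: -28276/3 ≈ -9425.3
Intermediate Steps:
k(j) = 1/12 (k(j) = (1/4)/3 = (1/4)*(1/3) = 1/12)
-28276*(J(0, 2) + t(-1))*k(5) = -28276*((3 - 1*0) + (-1)**2)/12 = -28276*((3 + 0) + 1)/12 = -28276*(3 + 1)/12 = -113104/12 = -28276*1/3 = -28276/3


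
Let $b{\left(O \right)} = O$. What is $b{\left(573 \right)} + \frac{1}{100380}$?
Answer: $\frac{57517741}{100380} \approx 573.0$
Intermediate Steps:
$b{\left(573 \right)} + \frac{1}{100380} = 573 + \frac{1}{100380} = \frac{57517741}{100380}$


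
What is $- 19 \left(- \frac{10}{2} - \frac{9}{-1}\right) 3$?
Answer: $-228$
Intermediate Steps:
$- 19 \left(- \frac{10}{2} - \frac{9}{-1}\right) 3 = - 19 \left(\left(-10\right) \frac{1}{2} - -9\right) 3 = - 19 \left(-5 + 9\right) 3 = \left(-19\right) 4 \cdot 3 = \left(-76\right) 3 = -228$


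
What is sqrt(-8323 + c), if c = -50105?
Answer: 6*I*sqrt(1623) ≈ 241.72*I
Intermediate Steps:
sqrt(-8323 + c) = sqrt(-8323 - 50105) = sqrt(-58428) = 6*I*sqrt(1623)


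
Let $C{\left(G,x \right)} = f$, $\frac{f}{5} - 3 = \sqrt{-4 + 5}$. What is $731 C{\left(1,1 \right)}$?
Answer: $14620$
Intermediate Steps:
$f = 20$ ($f = 15 + 5 \sqrt{-4 + 5} = 15 + 5 \sqrt{1} = 15 + 5 \cdot 1 = 15 + 5 = 20$)
$C{\left(G,x \right)} = 20$
$731 C{\left(1,1 \right)} = 731 \cdot 20 = 14620$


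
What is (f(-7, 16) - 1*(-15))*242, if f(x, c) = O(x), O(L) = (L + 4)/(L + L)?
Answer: 25773/7 ≈ 3681.9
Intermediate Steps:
O(L) = (4 + L)/(2*L) (O(L) = (4 + L)/((2*L)) = (4 + L)*(1/(2*L)) = (4 + L)/(2*L))
f(x, c) = (4 + x)/(2*x)
(f(-7, 16) - 1*(-15))*242 = ((½)*(4 - 7)/(-7) - 1*(-15))*242 = ((½)*(-⅐)*(-3) + 15)*242 = (3/14 + 15)*242 = (213/14)*242 = 25773/7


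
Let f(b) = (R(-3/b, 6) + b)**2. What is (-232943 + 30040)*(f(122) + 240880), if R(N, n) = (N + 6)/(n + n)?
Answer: -12364433126293583/238144 ≈ -5.1920e+10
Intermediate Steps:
R(N, n) = (6 + N)/(2*n) (R(N, n) = (6 + N)/((2*n)) = (6 + N)*(1/(2*n)) = (6 + N)/(2*n))
f(b) = (1/2 + b - 1/(4*b))**2 (f(b) = ((1/2)*(6 - 3/b)/6 + b)**2 = ((1/2)*(1/6)*(6 - 3/b) + b)**2 = ((1/2 - 1/(4*b)) + b)**2 = (1/2 + b - 1/(4*b))**2)
(-232943 + 30040)*(f(122) + 240880) = (-232943 + 30040)*((1/2 + 122 - 1/4/122)**2 + 240880) = -202903*((1/2 + 122 - 1/4*1/122)**2 + 240880) = -202903*((1/2 + 122 - 1/488)**2 + 240880) = -202903*((59779/488)**2 + 240880) = -202903*(3573528841/238144 + 240880) = -202903*60937655561/238144 = -12364433126293583/238144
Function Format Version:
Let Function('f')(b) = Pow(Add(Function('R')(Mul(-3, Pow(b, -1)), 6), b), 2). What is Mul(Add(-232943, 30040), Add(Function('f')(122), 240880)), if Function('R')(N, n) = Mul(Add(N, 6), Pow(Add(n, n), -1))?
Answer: Rational(-12364433126293583, 238144) ≈ -5.1920e+10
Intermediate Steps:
Function('R')(N, n) = Mul(Rational(1, 2), Pow(n, -1), Add(6, N)) (Function('R')(N, n) = Mul(Add(6, N), Pow(Mul(2, n), -1)) = Mul(Add(6, N), Mul(Rational(1, 2), Pow(n, -1))) = Mul(Rational(1, 2), Pow(n, -1), Add(6, N)))
Function('f')(b) = Pow(Add(Rational(1, 2), b, Mul(Rational(-1, 4), Pow(b, -1))), 2) (Function('f')(b) = Pow(Add(Mul(Rational(1, 2), Pow(6, -1), Add(6, Mul(-3, Pow(b, -1)))), b), 2) = Pow(Add(Mul(Rational(1, 2), Rational(1, 6), Add(6, Mul(-3, Pow(b, -1)))), b), 2) = Pow(Add(Add(Rational(1, 2), Mul(Rational(-1, 4), Pow(b, -1))), b), 2) = Pow(Add(Rational(1, 2), b, Mul(Rational(-1, 4), Pow(b, -1))), 2))
Mul(Add(-232943, 30040), Add(Function('f')(122), 240880)) = Mul(Add(-232943, 30040), Add(Pow(Add(Rational(1, 2), 122, Mul(Rational(-1, 4), Pow(122, -1))), 2), 240880)) = Mul(-202903, Add(Pow(Add(Rational(1, 2), 122, Mul(Rational(-1, 4), Rational(1, 122))), 2), 240880)) = Mul(-202903, Add(Pow(Add(Rational(1, 2), 122, Rational(-1, 488)), 2), 240880)) = Mul(-202903, Add(Pow(Rational(59779, 488), 2), 240880)) = Mul(-202903, Add(Rational(3573528841, 238144), 240880)) = Mul(-202903, Rational(60937655561, 238144)) = Rational(-12364433126293583, 238144)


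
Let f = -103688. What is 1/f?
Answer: -1/103688 ≈ -9.6443e-6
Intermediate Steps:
1/f = 1/(-103688) = -1/103688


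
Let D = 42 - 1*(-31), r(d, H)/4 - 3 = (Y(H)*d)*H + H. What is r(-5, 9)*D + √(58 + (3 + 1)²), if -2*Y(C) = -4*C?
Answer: -233016 + √74 ≈ -2.3301e+5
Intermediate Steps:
Y(C) = 2*C (Y(C) = -(-2)*C = 2*C)
r(d, H) = 12 + 4*H + 8*d*H² (r(d, H) = 12 + 4*(((2*H)*d)*H + H) = 12 + 4*((2*H*d)*H + H) = 12 + 4*(2*d*H² + H) = 12 + 4*(H + 2*d*H²) = 12 + (4*H + 8*d*H²) = 12 + 4*H + 8*d*H²)
D = 73 (D = 42 + 31 = 73)
r(-5, 9)*D + √(58 + (3 + 1)²) = (12 + 4*9 + 8*(-5)*9²)*73 + √(58 + (3 + 1)²) = (12 + 36 + 8*(-5)*81)*73 + √(58 + 4²) = (12 + 36 - 3240)*73 + √(58 + 16) = -3192*73 + √74 = -233016 + √74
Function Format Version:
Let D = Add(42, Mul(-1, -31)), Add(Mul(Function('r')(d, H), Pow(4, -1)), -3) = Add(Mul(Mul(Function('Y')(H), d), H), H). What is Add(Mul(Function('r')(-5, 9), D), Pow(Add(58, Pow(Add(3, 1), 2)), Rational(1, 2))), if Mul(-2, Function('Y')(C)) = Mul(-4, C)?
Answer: Add(-233016, Pow(74, Rational(1, 2))) ≈ -2.3301e+5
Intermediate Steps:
Function('Y')(C) = Mul(2, C) (Function('Y')(C) = Mul(Rational(-1, 2), Mul(-4, C)) = Mul(2, C))
Function('r')(d, H) = Add(12, Mul(4, H), Mul(8, d, Pow(H, 2))) (Function('r')(d, H) = Add(12, Mul(4, Add(Mul(Mul(Mul(2, H), d), H), H))) = Add(12, Mul(4, Add(Mul(Mul(2, H, d), H), H))) = Add(12, Mul(4, Add(Mul(2, d, Pow(H, 2)), H))) = Add(12, Mul(4, Add(H, Mul(2, d, Pow(H, 2))))) = Add(12, Add(Mul(4, H), Mul(8, d, Pow(H, 2)))) = Add(12, Mul(4, H), Mul(8, d, Pow(H, 2))))
D = 73 (D = Add(42, 31) = 73)
Add(Mul(Function('r')(-5, 9), D), Pow(Add(58, Pow(Add(3, 1), 2)), Rational(1, 2))) = Add(Mul(Add(12, Mul(4, 9), Mul(8, -5, Pow(9, 2))), 73), Pow(Add(58, Pow(Add(3, 1), 2)), Rational(1, 2))) = Add(Mul(Add(12, 36, Mul(8, -5, 81)), 73), Pow(Add(58, Pow(4, 2)), Rational(1, 2))) = Add(Mul(Add(12, 36, -3240), 73), Pow(Add(58, 16), Rational(1, 2))) = Add(Mul(-3192, 73), Pow(74, Rational(1, 2))) = Add(-233016, Pow(74, Rational(1, 2)))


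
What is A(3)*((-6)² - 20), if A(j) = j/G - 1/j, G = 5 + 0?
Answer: 64/15 ≈ 4.2667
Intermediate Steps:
G = 5
A(j) = -1/j + j/5 (A(j) = j/5 - 1/j = -1/j + j/5)
A(3)*((-6)² - 20) = (-1/3 + (⅕)*3)*((-6)² - 20) = (-1*⅓ + ⅗)*(36 - 20) = (-⅓ + ⅗)*16 = (4/15)*16 = 64/15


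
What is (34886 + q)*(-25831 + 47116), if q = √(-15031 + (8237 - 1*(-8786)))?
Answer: 742548510 + 42570*√498 ≈ 7.4350e+8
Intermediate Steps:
q = 2*√498 (q = √(-15031 + (8237 + 8786)) = √(-15031 + 17023) = √1992 = 2*√498 ≈ 44.632)
(34886 + q)*(-25831 + 47116) = (34886 + 2*√498)*(-25831 + 47116) = (34886 + 2*√498)*21285 = 742548510 + 42570*√498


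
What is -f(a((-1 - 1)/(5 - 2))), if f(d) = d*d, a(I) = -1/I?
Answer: -9/4 ≈ -2.2500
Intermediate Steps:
f(d) = d²
-f(a((-1 - 1)/(5 - 2))) = -(-1/((-1 - 1)/(5 - 2)))² = -(-1/((-2/3)))² = -(-1/((-2*⅓)))² = -(-1/(-⅔))² = -(-1*(-3/2))² = -(3/2)² = -1*9/4 = -9/4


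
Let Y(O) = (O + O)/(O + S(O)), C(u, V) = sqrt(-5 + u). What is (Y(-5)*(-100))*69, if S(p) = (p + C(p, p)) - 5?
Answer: -207000/47 - 13800*I*sqrt(10)/47 ≈ -4404.3 - 928.5*I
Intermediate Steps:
S(p) = -5 + p + sqrt(-5 + p) (S(p) = (p + sqrt(-5 + p)) - 5 = -5 + p + sqrt(-5 + p))
Y(O) = 2*O/(-5 + sqrt(-5 + O) + 2*O) (Y(O) = (O + O)/(O + (-5 + O + sqrt(-5 + O))) = (2*O)/(-5 + sqrt(-5 + O) + 2*O) = 2*O/(-5 + sqrt(-5 + O) + 2*O))
(Y(-5)*(-100))*69 = ((2*(-5)/(-5 + sqrt(-5 - 5) + 2*(-5)))*(-100))*69 = ((2*(-5)/(-5 + sqrt(-10) - 10))*(-100))*69 = ((2*(-5)/(-5 + I*sqrt(10) - 10))*(-100))*69 = ((2*(-5)/(-15 + I*sqrt(10)))*(-100))*69 = (-10/(-15 + I*sqrt(10))*(-100))*69 = (1000/(-15 + I*sqrt(10)))*69 = 69000/(-15 + I*sqrt(10))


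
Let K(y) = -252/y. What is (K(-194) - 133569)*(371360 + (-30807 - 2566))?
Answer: -4378982217129/97 ≈ -4.5144e+10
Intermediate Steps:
(K(-194) - 133569)*(371360 + (-30807 - 2566)) = (-252/(-194) - 133569)*(371360 + (-30807 - 2566)) = (-252*(-1/194) - 133569)*(371360 - 33373) = (126/97 - 133569)*337987 = -12956067/97*337987 = -4378982217129/97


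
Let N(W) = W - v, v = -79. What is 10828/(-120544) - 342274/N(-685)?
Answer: 5156564411/9131208 ≈ 564.72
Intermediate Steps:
N(W) = 79 + W (N(W) = W - 1*(-79) = W + 79 = 79 + W)
10828/(-120544) - 342274/N(-685) = 10828/(-120544) - 342274/(79 - 685) = 10828*(-1/120544) - 342274/(-606) = -2707/30136 - 342274*(-1/606) = -2707/30136 + 171137/303 = 5156564411/9131208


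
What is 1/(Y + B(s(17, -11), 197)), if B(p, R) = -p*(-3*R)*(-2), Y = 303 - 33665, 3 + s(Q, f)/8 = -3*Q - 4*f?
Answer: 1/61198 ≈ 1.6340e-5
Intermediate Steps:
s(Q, f) = -24 - 32*f - 24*Q (s(Q, f) = -24 + 8*(-3*Q - 4*f) = -24 + 8*(-4*f - 3*Q) = -24 + (-32*f - 24*Q) = -24 - 32*f - 24*Q)
Y = -33362
B(p, R) = -6*R*p (B(p, R) = -(-3*R*p)*(-2) = -6*R*p)
1/(Y + B(s(17, -11), 197)) = 1/(-33362 - 6*197*(-24 - 32*(-11) - 24*17)) = 1/(-33362 - 6*197*(-24 + 352 - 408)) = 1/(-33362 - 6*197*(-80)) = 1/(-33362 + 94560) = 1/61198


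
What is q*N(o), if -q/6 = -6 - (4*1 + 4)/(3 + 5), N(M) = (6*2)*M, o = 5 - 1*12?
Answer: -3528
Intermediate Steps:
o = -7 (o = 5 - 12 = -7)
N(M) = 12*M
q = 42 (q = -6*(-6 - (4*1 + 4)/(3 + 5)) = -6*(-6 - (4 + 4)/8) = -6*(-6 - 8/8) = -6*(-6 - 1*1) = -6*(-6 - 1) = -6*(-7) = 42)
q*N(o) = 42*(12*(-7)) = 42*(-84) = -3528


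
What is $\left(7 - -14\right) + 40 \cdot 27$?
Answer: $1101$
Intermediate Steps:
$\left(7 - -14\right) + 40 \cdot 27 = \left(7 + 14\right) + 1080 = 21 + 1080 = 1101$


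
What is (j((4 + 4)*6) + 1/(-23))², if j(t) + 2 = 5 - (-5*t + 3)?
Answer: 30459361/529 ≈ 57579.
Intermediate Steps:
j(t) = 5*t (j(t) = -2 + (5 - (-5*t + 3)) = -2 + (5 - (3 - 5*t)) = -2 + (5 + (-3 + 5*t)) = -2 + (2 + 5*t) = 5*t)
(j((4 + 4)*6) + 1/(-23))² = (5*((4 + 4)*6) + 1/(-23))² = (5*(8*6) - 1/23)² = (5*48 - 1/23)² = (240 - 1/23)² = (5519/23)² = 30459361/529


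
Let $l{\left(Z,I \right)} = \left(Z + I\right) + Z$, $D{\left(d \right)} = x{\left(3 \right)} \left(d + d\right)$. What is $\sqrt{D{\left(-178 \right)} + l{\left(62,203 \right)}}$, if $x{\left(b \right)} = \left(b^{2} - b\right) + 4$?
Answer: $i \sqrt{3233} \approx 56.859 i$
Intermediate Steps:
$x{\left(b \right)} = 4 + b^{2} - b$
$D{\left(d \right)} = 20 d$ ($D{\left(d \right)} = \left(4 + 3^{2} - 3\right) \left(d + d\right) = \left(4 + 9 - 3\right) 2 d = 10 \cdot 2 d = 20 d$)
$l{\left(Z,I \right)} = I + 2 Z$ ($l{\left(Z,I \right)} = \left(I + Z\right) + Z = I + 2 Z$)
$\sqrt{D{\left(-178 \right)} + l{\left(62,203 \right)}} = \sqrt{20 \left(-178\right) + \left(203 + 2 \cdot 62\right)} = \sqrt{-3560 + \left(203 + 124\right)} = \sqrt{-3560 + 327} = \sqrt{-3233} = i \sqrt{3233}$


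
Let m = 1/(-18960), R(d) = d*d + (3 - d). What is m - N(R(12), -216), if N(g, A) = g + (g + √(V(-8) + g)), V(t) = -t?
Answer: -5119201/18960 - √143 ≈ -281.96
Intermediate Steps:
R(d) = 3 + d² - d (R(d) = d² + (3 - d) = 3 + d² - d)
m = -1/18960 ≈ -5.2743e-5
N(g, A) = √(8 + g) + 2*g (N(g, A) = g + (g + √(-1*(-8) + g)) = g + (g + √(8 + g)) = √(8 + g) + 2*g)
m - N(R(12), -216) = -1/18960 - (√(8 + (3 + 12² - 1*12)) + 2*(3 + 12² - 1*12)) = -1/18960 - (√(8 + (3 + 144 - 12)) + 2*(3 + 144 - 12)) = -1/18960 - (√(8 + 135) + 2*135) = -1/18960 - (√143 + 270) = -1/18960 - (270 + √143) = -1/18960 + (-270 - √143) = -5119201/18960 - √143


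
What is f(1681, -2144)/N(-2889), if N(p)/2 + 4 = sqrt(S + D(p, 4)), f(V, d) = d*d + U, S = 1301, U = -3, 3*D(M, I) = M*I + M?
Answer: -4596733/1765 - 4596733*I*sqrt(3514)/7060 ≈ -2604.4 - 38596.0*I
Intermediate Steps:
D(M, I) = M/3 + I*M/3 (D(M, I) = (M*I + M)/3 = (I*M + M)/3 = (M + I*M)/3 = M/3 + I*M/3)
f(V, d) = -3 + d**2 (f(V, d) = d*d - 3 = d**2 - 3 = -3 + d**2)
N(p) = -8 + 2*sqrt(1301 + 5*p/3) (N(p) = -8 + 2*sqrt(1301 + p*(1 + 4)/3) = -8 + 2*sqrt(1301 + (1/3)*p*5) = -8 + 2*sqrt(1301 + 5*p/3))
f(1681, -2144)/N(-2889) = (-3 + (-2144)**2)/(-8 + 2*sqrt(11709 + 15*(-2889))/3) = (-3 + 4596736)/(-8 + 2*sqrt(11709 - 43335)/3) = 4596733/(-8 + 2*sqrt(-31626)/3) = 4596733/(-8 + 2*(3*I*sqrt(3514))/3) = 4596733/(-8 + 2*I*sqrt(3514))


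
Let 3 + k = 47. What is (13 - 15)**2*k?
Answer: 176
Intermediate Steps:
k = 44 (k = -3 + 47 = 44)
(13 - 15)**2*k = (13 - 15)**2*44 = (-2)**2*44 = 4*44 = 176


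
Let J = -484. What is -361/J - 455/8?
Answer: -54333/968 ≈ -56.129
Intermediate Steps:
-361/J - 455/8 = -361/(-484) - 455/8 = -361*(-1/484) - 455*⅛ = 361/484 - 455/8 = -54333/968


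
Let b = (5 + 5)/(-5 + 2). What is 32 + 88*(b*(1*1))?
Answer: -784/3 ≈ -261.33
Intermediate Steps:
b = -10/3 (b = 10/(-3) = 10*(-⅓) = -10/3 ≈ -3.3333)
32 + 88*(b*(1*1)) = 32 + 88*(-10/3) = 32 - 880/3 = -784/3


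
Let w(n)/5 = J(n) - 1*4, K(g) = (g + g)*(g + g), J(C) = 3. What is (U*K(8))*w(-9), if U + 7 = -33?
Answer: 51200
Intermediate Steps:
U = -40 (U = -7 - 33 = -40)
K(g) = 4*g² (K(g) = (2*g)*(2*g) = 4*g²)
w(n) = -5 (w(n) = 5*(3 - 1*4) = 5*(3 - 4) = 5*(-1) = -5)
(U*K(8))*w(-9) = -160*8²*(-5) = -160*64*(-5) = -40*256*(-5) = -10240*(-5) = 51200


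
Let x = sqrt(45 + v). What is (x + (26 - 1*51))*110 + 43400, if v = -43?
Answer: 40650 + 110*sqrt(2) ≈ 40806.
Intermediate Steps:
x = sqrt(2) (x = sqrt(45 - 43) = sqrt(2) ≈ 1.4142)
(x + (26 - 1*51))*110 + 43400 = (sqrt(2) + (26 - 1*51))*110 + 43400 = (sqrt(2) + (26 - 51))*110 + 43400 = (sqrt(2) - 25)*110 + 43400 = (-25 + sqrt(2))*110 + 43400 = (-2750 + 110*sqrt(2)) + 43400 = 40650 + 110*sqrt(2)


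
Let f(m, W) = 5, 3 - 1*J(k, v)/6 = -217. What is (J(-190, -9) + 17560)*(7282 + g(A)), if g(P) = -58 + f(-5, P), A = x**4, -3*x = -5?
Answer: 136483520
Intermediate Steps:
x = 5/3 (x = -1/3*(-5) = 5/3 ≈ 1.6667)
J(k, v) = 1320 (J(k, v) = 18 - 6*(-217) = 18 + 1302 = 1320)
A = 625/81 (A = (5/3)**4 = 625/81 ≈ 7.7160)
g(P) = -53 (g(P) = -58 + 5 = -53)
(J(-190, -9) + 17560)*(7282 + g(A)) = (1320 + 17560)*(7282 - 53) = 18880*7229 = 136483520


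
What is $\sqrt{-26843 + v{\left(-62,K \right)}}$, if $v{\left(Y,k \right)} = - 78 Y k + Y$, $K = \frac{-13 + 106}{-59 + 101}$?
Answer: $\frac{11 i \sqrt{6559}}{7} \approx 127.27 i$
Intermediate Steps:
$K = \frac{31}{14}$ ($K = \frac{93}{42} = 93 \cdot \frac{1}{42} = \frac{31}{14} \approx 2.2143$)
$v{\left(Y,k \right)} = Y - 78 Y k$ ($v{\left(Y,k \right)} = - 78 Y k + Y = Y - 78 Y k$)
$\sqrt{-26843 + v{\left(-62,K \right)}} = \sqrt{-26843 - 62 \left(1 - \frac{1209}{7}\right)} = \sqrt{-26843 - - \frac{74524}{7}} = \sqrt{-26843 + \frac{74524}{7}} = \sqrt{- \frac{113377}{7}} = \frac{11 i \sqrt{6559}}{7}$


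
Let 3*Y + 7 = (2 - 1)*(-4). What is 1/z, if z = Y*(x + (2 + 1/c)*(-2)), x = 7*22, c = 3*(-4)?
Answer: -18/9911 ≈ -0.0018162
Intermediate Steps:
c = -12
Y = -11/3 (Y = -7/3 + ((2 - 1)*(-4))/3 = -7/3 + (1*(-4))/3 = -7/3 + (⅓)*(-4) = -7/3 - 4/3 = -11/3 ≈ -3.6667)
x = 154
z = -9911/18 (z = -11*(154 + (2 + 1/(-12))*(-2))/3 = -11*(154 + (2 - 1/12)*(-2))/3 = -11*(154 + (23/12)*(-2))/3 = -11*(154 - 23/6)/3 = -11/3*901/6 = -9911/18 ≈ -550.61)
1/z = 1/(-9911/18) = -18/9911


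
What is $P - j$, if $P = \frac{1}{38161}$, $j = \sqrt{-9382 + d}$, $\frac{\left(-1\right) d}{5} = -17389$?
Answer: $\frac{1}{38161} - \sqrt{77563} \approx -278.5$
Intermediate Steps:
$d = 86945$ ($d = \left(-5\right) \left(-17389\right) = 86945$)
$j = \sqrt{77563}$ ($j = \sqrt{-9382 + 86945} = \sqrt{77563} \approx 278.5$)
$P = \frac{1}{38161} \approx 2.6205 \cdot 10^{-5}$
$P - j = \frac{1}{38161} - \sqrt{77563}$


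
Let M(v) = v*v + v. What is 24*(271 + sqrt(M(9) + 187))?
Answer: 6504 + 24*sqrt(277) ≈ 6903.4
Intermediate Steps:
M(v) = v + v**2 (M(v) = v**2 + v = v + v**2)
24*(271 + sqrt(M(9) + 187)) = 24*(271 + sqrt(9*(1 + 9) + 187)) = 24*(271 + sqrt(9*10 + 187)) = 24*(271 + sqrt(90 + 187)) = 24*(271 + sqrt(277)) = 6504 + 24*sqrt(277)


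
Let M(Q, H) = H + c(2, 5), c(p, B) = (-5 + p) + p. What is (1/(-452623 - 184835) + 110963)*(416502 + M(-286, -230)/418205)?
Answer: 4106906564481067899329/88862707630 ≈ 4.6216e+10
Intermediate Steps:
c(p, B) = -5 + 2*p
M(Q, H) = -1 + H (M(Q, H) = H + (-5 + 2*2) = H + (-5 + 4) = H - 1 = -1 + H)
(1/(-452623 - 184835) + 110963)*(416502 + M(-286, -230)/418205) = (1/(-452623 - 184835) + 110963)*(416502 + (-1 - 230)/418205) = (1/(-637458) + 110963)*(416502 - 231*1/418205) = (-1/637458 + 110963)*(416502 - 231/418205) = (70734252053/637458)*(174183218679/418205) = 4106906564481067899329/88862707630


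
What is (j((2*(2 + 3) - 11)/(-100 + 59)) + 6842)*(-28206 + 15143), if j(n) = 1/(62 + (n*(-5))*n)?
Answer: -9314629561885/104217 ≈ -8.9377e+7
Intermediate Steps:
j(n) = 1/(62 - 5*n**2) (j(n) = 1/(62 + (-5*n)*n) = 1/(62 - 5*n**2))
(j((2*(2 + 3) - 11)/(-100 + 59)) + 6842)*(-28206 + 15143) = (-1/(-62 + 5*((2*(2 + 3) - 11)/(-100 + 59))**2) + 6842)*(-28206 + 15143) = (-1/(-62 + 5*((2*5 - 11)/(-41))**2) + 6842)*(-13063) = (-1/(-62 + 5*((10 - 11)*(-1/41))**2) + 6842)*(-13063) = (-1/(-62 + 5*(-1*(-1/41))**2) + 6842)*(-13063) = (-1/(-62 + 5*(1/41)**2) + 6842)*(-13063) = (-1/(-62 + 5*(1/1681)) + 6842)*(-13063) = (-1/(-62 + 5/1681) + 6842)*(-13063) = (-1/(-104217/1681) + 6842)*(-13063) = (-1*(-1681/104217) + 6842)*(-13063) = (1681/104217 + 6842)*(-13063) = (713054395/104217)*(-13063) = -9314629561885/104217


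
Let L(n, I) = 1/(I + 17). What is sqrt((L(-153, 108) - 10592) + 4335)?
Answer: 2*I*sqrt(977655)/25 ≈ 79.101*I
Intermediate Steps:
L(n, I) = 1/(17 + I)
sqrt((L(-153, 108) - 10592) + 4335) = sqrt((1/(17 + 108) - 10592) + 4335) = sqrt((1/125 - 10592) + 4335) = sqrt(-1323999/125 + 4335) = sqrt(-782124/125) = 2*I*sqrt(977655)/25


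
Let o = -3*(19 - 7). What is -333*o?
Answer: 11988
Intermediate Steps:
o = -36 (o = -3*12 = -36)
-333*o = -333*(-36) = 11988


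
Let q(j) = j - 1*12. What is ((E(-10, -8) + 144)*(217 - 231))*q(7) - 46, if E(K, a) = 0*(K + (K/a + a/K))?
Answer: 10034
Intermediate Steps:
E(K, a) = 0 (E(K, a) = 0*(K + K/a + a/K) = 0)
q(j) = -12 + j (q(j) = j - 12 = -12 + j)
((E(-10, -8) + 144)*(217 - 231))*q(7) - 46 = ((0 + 144)*(217 - 231))*(-12 + 7) - 46 = (144*(-14))*(-5) - 46 = -2016*(-5) - 46 = 10080 - 46 = 10034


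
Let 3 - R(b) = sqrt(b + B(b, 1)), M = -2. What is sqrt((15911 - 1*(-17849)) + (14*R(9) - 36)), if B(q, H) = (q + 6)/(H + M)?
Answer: sqrt(33766 - 14*I*sqrt(6)) ≈ 183.76 - 0.0933*I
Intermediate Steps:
B(q, H) = (6 + q)/(-2 + H) (B(q, H) = (q + 6)/(H - 2) = (6 + q)/(-2 + H))
R(b) = 3 - I*sqrt(6) (R(b) = 3 - sqrt(b + (6 + b)/(-2 + 1)) = 3 - sqrt(b + (6 + b)/(-1)) = 3 - sqrt(b - (6 + b)) = 3 - sqrt(b + (-6 - b)) = 3 - sqrt(-6) = 3 - I*sqrt(6))
sqrt((15911 - 1*(-17849)) + (14*R(9) - 36)) = sqrt((15911 - 1*(-17849)) + (14*(3 - I*sqrt(6)) - 36)) = sqrt((15911 + 17849) + ((42 - 14*I*sqrt(6)) - 36)) = sqrt(33760 + (6 - 14*I*sqrt(6))) = sqrt(33766 - 14*I*sqrt(6))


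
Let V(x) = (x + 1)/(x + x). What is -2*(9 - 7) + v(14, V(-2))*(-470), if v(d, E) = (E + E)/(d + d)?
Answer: -347/28 ≈ -12.393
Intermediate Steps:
V(x) = (1 + x)/(2*x) (V(x) = (1 + x)/((2*x)) = (1 + x)*(1/(2*x)) = (1 + x)/(2*x))
v(d, E) = E/d (v(d, E) = (2*E)/((2*d)) = (2*E)*(1/(2*d)) = E/d)
-2*(9 - 7) + v(14, V(-2))*(-470) = -2*(9 - 7) + (((½)*(1 - 2)/(-2))/14)*(-470) = -2*2 + (((½)*(-½)*(-1))*(1/14))*(-470) = -4 + ((¼)*(1/14))*(-470) = -4 + (1/56)*(-470) = -4 - 235/28 = -347/28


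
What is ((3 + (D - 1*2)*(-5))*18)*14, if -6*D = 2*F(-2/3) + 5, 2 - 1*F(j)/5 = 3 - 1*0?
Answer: 2226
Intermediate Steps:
F(j) = -5 (F(j) = 10 - 5*(3 - 1*0) = 10 - 5*(3 + 0) = 10 - 5*3 = 10 - 15 = -5)
D = ⅚ (D = -(2*(-5) + 5)/6 = -(-10 + 5)/6 = -⅙*(-5) = ⅚ ≈ 0.83333)
((3 + (D - 1*2)*(-5))*18)*14 = ((3 + (⅚ - 1*2)*(-5))*18)*14 = ((3 + (⅚ - 2)*(-5))*18)*14 = ((3 - 7/6*(-5))*18)*14 = ((3 + 35/6)*18)*14 = ((53/6)*18)*14 = 159*14 = 2226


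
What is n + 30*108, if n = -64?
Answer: 3176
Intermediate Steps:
n + 30*108 = -64 + 30*108 = -64 + 3240 = 3176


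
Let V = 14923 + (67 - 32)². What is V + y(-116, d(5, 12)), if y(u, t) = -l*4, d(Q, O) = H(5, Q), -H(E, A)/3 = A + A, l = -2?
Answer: 16156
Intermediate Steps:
H(E, A) = -6*A (H(E, A) = -3*(A + A) = -6*A)
d(Q, O) = -6*Q
V = 16148 (V = 14923 + 35² = 14923 + 1225 = 16148)
y(u, t) = 8 (y(u, t) = -1*(-2)*4 = 2*4 = 8)
V + y(-116, d(5, 12)) = 16148 + 8 = 16156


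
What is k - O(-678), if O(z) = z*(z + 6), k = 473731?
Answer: 18115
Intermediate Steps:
O(z) = z*(6 + z)
k - O(-678) = 473731 - (-678)*(6 - 678) = 473731 - (-678)*(-672) = 473731 - 1*455616 = 473731 - 455616 = 18115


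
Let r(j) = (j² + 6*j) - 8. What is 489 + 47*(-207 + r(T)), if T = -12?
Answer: -6232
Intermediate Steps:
r(j) = -8 + j² + 6*j
489 + 47*(-207 + r(T)) = 489 + 47*(-207 + (-8 + (-12)² + 6*(-12))) = 489 + 47*(-207 + (-8 + 144 - 72)) = 489 + 47*(-207 + 64) = 489 + 47*(-143) = 489 - 6721 = -6232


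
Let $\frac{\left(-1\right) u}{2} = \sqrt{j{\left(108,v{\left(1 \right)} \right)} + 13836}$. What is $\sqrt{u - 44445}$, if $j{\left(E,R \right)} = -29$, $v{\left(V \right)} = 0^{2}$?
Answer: $\sqrt{-44445 - 2 \sqrt{13807}} \approx 211.38 i$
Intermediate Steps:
$v{\left(V \right)} = 0$
$u = - 2 \sqrt{13807}$ ($u = - 2 \sqrt{-29 + 13836} = - 2 \sqrt{13807} \approx -235.01$)
$\sqrt{u - 44445} = \sqrt{- 2 \sqrt{13807} - 44445} = \sqrt{-44445 - 2 \sqrt{13807}}$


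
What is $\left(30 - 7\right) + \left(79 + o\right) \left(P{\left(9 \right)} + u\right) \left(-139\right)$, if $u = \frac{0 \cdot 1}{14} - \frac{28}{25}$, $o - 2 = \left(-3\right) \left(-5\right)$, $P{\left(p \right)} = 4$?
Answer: $- \frac{960193}{25} \approx -38408.0$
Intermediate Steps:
$o = 17$ ($o = 2 - -15 = 2 + 15 = 17$)
$u = - \frac{28}{25}$ ($u = 0 \cdot \frac{1}{14} - \frac{28}{25} = 0 - \frac{28}{25} = - \frac{28}{25} \approx -1.12$)
$\left(30 - 7\right) + \left(79 + o\right) \left(P{\left(9 \right)} + u\right) \left(-139\right) = \left(30 - 7\right) + \left(79 + 17\right) \left(4 - \frac{28}{25}\right) \left(-139\right) = 23 + 96 \cdot \frac{72}{25} \left(-139\right) = 23 + \frac{6912}{25} \left(-139\right) = 23 - \frac{960768}{25} = - \frac{960193}{25}$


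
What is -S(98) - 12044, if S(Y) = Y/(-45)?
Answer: -541882/45 ≈ -12042.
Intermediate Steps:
S(Y) = -Y/45 (S(Y) = Y*(-1/45) = -Y/45)
-S(98) - 12044 = -(-1)*98/45 - 12044 = -1*(-98/45) - 12044 = 98/45 - 12044 = -541882/45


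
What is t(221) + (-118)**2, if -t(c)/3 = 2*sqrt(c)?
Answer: 13924 - 6*sqrt(221) ≈ 13835.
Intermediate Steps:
t(c) = -6*sqrt(c)
t(221) + (-118)**2 = -6*sqrt(221) + (-118)**2 = -6*sqrt(221) + 13924 = 13924 - 6*sqrt(221)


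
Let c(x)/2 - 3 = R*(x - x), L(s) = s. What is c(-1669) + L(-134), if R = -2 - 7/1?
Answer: -128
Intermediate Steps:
R = -9 (R = -2 - 7 = -9)
c(x) = 6 (c(x) = 6 + 2*(-9*(x - x)) = 6 + 2*(-9*0) = 6 + 2*0 = 6 + 0 = 6)
c(-1669) + L(-134) = 6 - 134 = -128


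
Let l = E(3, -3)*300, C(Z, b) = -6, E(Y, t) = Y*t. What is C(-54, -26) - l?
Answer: 2694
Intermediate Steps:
l = -2700 (l = (3*(-3))*300 = -9*300 = -2700)
C(-54, -26) - l = -6 - 1*(-2700) = -6 + 2700 = 2694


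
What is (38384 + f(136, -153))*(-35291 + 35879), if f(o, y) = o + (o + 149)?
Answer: 22817340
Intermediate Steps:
f(o, y) = 149 + 2*o (f(o, y) = o + (149 + o) = 149 + 2*o)
(38384 + f(136, -153))*(-35291 + 35879) = (38384 + (149 + 2*136))*(-35291 + 35879) = (38384 + (149 + 272))*588 = (38384 + 421)*588 = 38805*588 = 22817340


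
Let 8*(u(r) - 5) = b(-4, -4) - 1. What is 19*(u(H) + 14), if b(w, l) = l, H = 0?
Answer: 2793/8 ≈ 349.13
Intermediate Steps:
u(r) = 35/8 (u(r) = 5 + (-4 - 1)/8 = 5 + (⅛)*(-5) = 5 - 5/8 = 35/8)
19*(u(H) + 14) = 19*(35/8 + 14) = 19*(147/8) = 2793/8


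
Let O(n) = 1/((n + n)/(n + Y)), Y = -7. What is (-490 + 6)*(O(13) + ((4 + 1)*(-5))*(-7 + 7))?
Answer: -1452/13 ≈ -111.69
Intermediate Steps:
O(n) = (-7 + n)/(2*n) (O(n) = 1/((n + n)/(n - 7)) = 1/((2*n)/(-7 + n)) = 1/(2*n/(-7 + n)) = (-7 + n)/(2*n))
(-490 + 6)*(O(13) + ((4 + 1)*(-5))*(-7 + 7)) = (-490 + 6)*((½)*(-7 + 13)/13 + ((4 + 1)*(-5))*(-7 + 7)) = -484*((½)*(1/13)*6 + (5*(-5))*0) = -484*(3/13 - 25*0) = -484*(3/13 + 0) = -484*3/13 = -1452/13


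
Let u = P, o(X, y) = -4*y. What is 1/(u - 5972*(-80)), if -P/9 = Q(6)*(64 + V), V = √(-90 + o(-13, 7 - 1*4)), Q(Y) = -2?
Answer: 59864/28669592099 - 9*I*√102/114678368396 ≈ 2.0881e-6 - 7.9261e-10*I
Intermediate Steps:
V = I*√102 (V = √(-90 - 4*(7 - 1*4)) = √(-90 - 4*(7 - 4)) = √(-90 - 4*3) = √(-90 - 12) = √(-102) = I*√102 ≈ 10.1*I)
P = 1152 + 18*I*√102 (P = -(-18)*(64 + I*√102) = -9*(-128 - 2*I*√102) = 1152 + 18*I*√102 ≈ 1152.0 + 181.79*I)
u = 1152 + 18*I*√102 ≈ 1152.0 + 181.79*I
1/(u - 5972*(-80)) = 1/((1152 + 18*I*√102) - 5972*(-80)) = 1/((1152 + 18*I*√102) + 477760) = 1/(478912 + 18*I*√102)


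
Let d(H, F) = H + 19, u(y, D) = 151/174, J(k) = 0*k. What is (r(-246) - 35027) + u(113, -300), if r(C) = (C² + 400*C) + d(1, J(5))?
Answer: -12682883/174 ≈ -72890.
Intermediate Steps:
J(k) = 0
u(y, D) = 151/174 (u(y, D) = 151*(1/174) = 151/174)
d(H, F) = 19 + H
r(C) = 20 + C² + 400*C (r(C) = (C² + 400*C) + (19 + 1) = (C² + 400*C) + 20 = 20 + C² + 400*C)
(r(-246) - 35027) + u(113, -300) = ((20 + (-246)² + 400*(-246)) - 35027) + 151/174 = ((20 + 60516 - 98400) - 35027) + 151/174 = (-37864 - 35027) + 151/174 = -72891 + 151/174 = -12682883/174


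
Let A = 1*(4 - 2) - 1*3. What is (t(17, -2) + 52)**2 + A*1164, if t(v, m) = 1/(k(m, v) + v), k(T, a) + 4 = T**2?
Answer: 446829/289 ≈ 1546.1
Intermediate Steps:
k(T, a) = -4 + T**2
t(v, m) = 1/(-4 + v + m**2) (t(v, m) = 1/((-4 + m**2) + v) = 1/(-4 + v + m**2))
A = -1 (A = 1*2 - 3 = 2 - 3 = -1)
(t(17, -2) + 52)**2 + A*1164 = (1/(-4 + 17 + (-2)**2) + 52)**2 - 1*1164 = (1/(-4 + 17 + 4) + 52)**2 - 1164 = (1/17 + 52)**2 - 1164 = (885/17)**2 - 1164 = 783225/289 - 1164 = 446829/289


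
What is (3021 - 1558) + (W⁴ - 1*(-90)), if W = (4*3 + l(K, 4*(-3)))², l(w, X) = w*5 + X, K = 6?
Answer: 656100001553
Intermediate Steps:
l(w, X) = X + 5*w (l(w, X) = 5*w + X = X + 5*w)
W = 900 (W = (4*3 + (4*(-3) + 5*6))² = (12 + (-12 + 30))² = (12 + 18)² = 30² = 900)
(3021 - 1558) + (W⁴ - 1*(-90)) = (3021 - 1558) + (900⁴ - 1*(-90)) = 1463 + (656100000000 + 90) = 1463 + 656100000090 = 656100001553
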